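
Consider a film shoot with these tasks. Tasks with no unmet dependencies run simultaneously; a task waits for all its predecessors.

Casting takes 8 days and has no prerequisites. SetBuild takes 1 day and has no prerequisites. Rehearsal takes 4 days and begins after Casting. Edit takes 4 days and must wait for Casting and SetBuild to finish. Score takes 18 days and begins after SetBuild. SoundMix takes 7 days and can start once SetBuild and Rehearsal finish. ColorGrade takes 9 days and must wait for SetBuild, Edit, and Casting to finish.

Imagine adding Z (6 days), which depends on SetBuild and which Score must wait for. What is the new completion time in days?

25

Originally the plan takes 21 days.
With Z inserted, Score now waits for max(SetBuild, Z).
New critical path: SetBuild→Z→Score = 1+6+18 = 25 ⇒ 25 days.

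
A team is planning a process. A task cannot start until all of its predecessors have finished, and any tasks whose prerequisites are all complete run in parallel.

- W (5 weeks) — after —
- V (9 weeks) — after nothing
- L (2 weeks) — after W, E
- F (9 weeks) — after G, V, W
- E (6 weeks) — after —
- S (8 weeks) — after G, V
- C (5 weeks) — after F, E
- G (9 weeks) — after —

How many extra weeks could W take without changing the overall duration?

The longest chain is V→F→C = 9+9+5 = 23; overall finish 23 weeks.
W finishes as early as 5 and must finish by 9.
Slack of W = 4 − 0 = 4 weeks.

4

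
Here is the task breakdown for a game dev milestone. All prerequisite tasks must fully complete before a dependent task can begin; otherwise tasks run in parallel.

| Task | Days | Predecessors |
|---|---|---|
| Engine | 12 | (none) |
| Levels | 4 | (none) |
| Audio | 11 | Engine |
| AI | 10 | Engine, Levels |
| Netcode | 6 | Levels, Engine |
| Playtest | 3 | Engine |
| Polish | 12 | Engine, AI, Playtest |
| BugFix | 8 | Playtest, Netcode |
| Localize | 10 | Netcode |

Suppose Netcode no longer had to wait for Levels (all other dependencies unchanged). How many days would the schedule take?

Before: longest chain Engine→AI→Polish = 12+10+12 = 34, finish 34.
Dropping Levels→Netcode doesn't change Netcode's earliest start (12); another predecessor still binds.
New critical path: Engine→AI→Polish = 12+10+12 = 34 ⇒ 34 days.

34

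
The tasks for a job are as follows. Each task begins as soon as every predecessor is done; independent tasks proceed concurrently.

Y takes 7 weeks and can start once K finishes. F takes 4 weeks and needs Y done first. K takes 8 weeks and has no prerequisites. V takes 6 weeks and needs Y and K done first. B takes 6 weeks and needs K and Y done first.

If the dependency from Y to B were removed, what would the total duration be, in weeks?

Before: longest chain K→Y→V = 8+7+6 = 21, finish 21.
Without Y→B, B's earliest start moves from 15 to 8.
The longest chain is now K→Y→V = 8+7+6 = 21, so the job takes 21 weeks.

21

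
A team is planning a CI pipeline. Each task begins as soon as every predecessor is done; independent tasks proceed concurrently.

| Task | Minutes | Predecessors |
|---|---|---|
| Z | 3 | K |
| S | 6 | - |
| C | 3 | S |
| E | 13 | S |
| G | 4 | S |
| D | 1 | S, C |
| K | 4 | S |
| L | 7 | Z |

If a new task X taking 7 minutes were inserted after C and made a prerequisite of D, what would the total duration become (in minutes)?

Originally the schedule takes 20 minutes.
With X inserted, D now waits for max(S, C, X).
New critical path: S→K→Z→L = 6+4+3+7 = 20 ⇒ 20 minutes.

20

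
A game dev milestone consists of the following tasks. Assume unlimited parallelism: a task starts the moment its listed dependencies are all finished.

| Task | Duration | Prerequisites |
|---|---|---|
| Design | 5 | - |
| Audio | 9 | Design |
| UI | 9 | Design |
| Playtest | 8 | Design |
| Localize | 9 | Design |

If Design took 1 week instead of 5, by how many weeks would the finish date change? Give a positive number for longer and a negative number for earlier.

-4

The binding path is Design→Audio = 5+9 = 14; finish at 14 weeks.
Design lies on that path, so at 1 week the path becomes 10 weeks.
That remains the longest chain; total 10 weeks.
Change in finish: 10 − 14 = -4 weeks.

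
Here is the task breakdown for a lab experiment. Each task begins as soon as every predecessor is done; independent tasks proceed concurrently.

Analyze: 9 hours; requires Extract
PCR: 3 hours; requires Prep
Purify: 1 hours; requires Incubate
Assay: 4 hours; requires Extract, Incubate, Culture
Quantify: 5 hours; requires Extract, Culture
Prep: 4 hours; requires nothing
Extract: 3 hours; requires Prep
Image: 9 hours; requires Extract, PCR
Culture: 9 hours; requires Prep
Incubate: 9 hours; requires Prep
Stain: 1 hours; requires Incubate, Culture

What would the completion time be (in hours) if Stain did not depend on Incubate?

18

Original critical path: Prep→Culture→Quantify = 4+9+5 = 18 ⇒ 18 hours.
Dropping Incubate→Stain doesn't change Stain's earliest start (13); another predecessor still binds.
The longest chain is now Prep→Culture→Quantify = 4+9+5 = 18, so the project takes 18 hours.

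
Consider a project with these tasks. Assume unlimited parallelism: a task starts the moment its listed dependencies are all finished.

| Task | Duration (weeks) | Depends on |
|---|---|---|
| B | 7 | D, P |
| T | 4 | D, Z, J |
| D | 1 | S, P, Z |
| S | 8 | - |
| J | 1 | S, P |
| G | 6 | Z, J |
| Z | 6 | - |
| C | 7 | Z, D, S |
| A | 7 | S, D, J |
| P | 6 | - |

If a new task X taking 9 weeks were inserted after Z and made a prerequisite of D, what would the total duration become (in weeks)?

Originally the project takes 16 weeks.
With X inserted, D now waits for max(S, P, Z, X).
New critical path: Z→X→D→A = 6+9+1+7 = 23 ⇒ 23 weeks.

23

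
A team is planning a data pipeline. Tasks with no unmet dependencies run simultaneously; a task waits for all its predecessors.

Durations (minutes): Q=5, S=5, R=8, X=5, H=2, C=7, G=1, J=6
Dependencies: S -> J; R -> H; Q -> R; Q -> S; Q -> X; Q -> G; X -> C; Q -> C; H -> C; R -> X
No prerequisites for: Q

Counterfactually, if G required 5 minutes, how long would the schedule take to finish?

As given, the longest chain is Q→R→X→C = 5+8+5+7 = 25, so the finish is 25 minutes.
G has 19 minutes of float (longest path through it is 6).
That remains the longest chain; total 25 minutes.

25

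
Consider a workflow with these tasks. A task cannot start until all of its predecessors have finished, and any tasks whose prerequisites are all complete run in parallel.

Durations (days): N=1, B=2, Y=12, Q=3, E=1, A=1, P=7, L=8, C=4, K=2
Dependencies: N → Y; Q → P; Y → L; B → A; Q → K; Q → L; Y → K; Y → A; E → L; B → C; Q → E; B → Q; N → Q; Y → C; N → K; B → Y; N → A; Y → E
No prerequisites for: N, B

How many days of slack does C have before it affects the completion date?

5

The longest chain is B→Y→E→L = 2+12+1+8 = 23; overall finish 23 days.
C finishes as early as 18 and must finish by 23.
Slack of C = 19 − 14 = 5 days.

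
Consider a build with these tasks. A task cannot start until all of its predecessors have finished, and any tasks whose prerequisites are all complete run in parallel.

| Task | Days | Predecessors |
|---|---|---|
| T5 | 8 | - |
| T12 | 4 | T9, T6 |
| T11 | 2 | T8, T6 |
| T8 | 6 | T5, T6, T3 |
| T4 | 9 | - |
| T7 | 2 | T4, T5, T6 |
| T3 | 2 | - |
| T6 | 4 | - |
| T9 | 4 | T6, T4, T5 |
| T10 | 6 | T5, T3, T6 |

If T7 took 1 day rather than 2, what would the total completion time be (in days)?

17

Baseline: T4→T9→T12 = 9+4+4 = 17 → 17 days.
The longest path through T7 is only 11 days, so T7 has float 6.
The critical path is still T4→T9→T12; finish is now 17 days.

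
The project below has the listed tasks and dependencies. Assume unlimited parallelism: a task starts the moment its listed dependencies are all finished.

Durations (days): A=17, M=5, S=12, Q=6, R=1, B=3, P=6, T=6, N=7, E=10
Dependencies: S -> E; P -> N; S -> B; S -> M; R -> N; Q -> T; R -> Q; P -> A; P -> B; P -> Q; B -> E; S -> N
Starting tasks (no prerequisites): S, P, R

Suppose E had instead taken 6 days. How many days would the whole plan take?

23

Actual critical path: S→B→E = 12+3+10 = 25 ⇒ 25 days.
Since E is critical, the -4 change carries straight to that chain (now 21 days).
New critical path: P→A = 6+17 = 23 ⇒ 23 days.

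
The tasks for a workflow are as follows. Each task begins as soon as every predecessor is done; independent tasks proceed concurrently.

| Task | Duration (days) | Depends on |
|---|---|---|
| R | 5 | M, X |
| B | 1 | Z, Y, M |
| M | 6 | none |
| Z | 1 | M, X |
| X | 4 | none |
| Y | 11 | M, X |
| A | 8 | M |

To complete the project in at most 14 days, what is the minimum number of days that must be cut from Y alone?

4

Current finish: 18 days; target: 14.
Y is on every critical path, so each day cut from Y cuts the finish by one (this holds down to a finish of 14).
Need 18 − 14 = 4 days off Y → Y becomes 7 days, finish becomes 14.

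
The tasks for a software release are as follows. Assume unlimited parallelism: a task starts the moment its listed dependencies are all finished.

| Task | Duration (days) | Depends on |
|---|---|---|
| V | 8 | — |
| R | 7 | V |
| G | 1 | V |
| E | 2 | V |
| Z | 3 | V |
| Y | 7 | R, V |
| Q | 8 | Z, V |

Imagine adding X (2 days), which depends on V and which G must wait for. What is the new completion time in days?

Originally the job takes 22 days.
With X inserted, G now waits for max(V, X).
New critical path: V→R→Y = 8+7+7 = 22 ⇒ 22 days.

22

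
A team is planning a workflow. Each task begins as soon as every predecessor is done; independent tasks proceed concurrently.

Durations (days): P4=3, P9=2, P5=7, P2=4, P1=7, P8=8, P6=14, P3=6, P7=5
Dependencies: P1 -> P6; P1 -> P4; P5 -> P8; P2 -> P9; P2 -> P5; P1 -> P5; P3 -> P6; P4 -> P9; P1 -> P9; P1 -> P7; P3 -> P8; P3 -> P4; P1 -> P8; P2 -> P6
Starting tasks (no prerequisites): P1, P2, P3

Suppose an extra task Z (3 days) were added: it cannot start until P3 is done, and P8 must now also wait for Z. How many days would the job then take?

22

Originally the job takes 22 days.
With Z inserted, P8 now waits for max(P3, P5, P1, Z).
New critical path: P1→P5→P8 = 7+7+8 = 22 ⇒ 22 days.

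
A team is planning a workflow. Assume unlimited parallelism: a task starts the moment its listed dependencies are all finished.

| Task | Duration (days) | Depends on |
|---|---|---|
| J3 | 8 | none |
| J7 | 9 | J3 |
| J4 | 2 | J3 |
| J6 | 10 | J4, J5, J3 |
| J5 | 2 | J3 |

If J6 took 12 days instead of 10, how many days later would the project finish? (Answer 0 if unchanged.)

Baseline: J3→J4→J6 = 8+2+10 = 20 → 20 days.
J6 is on the critical path; changing it to 12 makes that path 22 days.
That remains the longest chain; total 22 days.
Change in finish: 22 − 20 = +2 days.

2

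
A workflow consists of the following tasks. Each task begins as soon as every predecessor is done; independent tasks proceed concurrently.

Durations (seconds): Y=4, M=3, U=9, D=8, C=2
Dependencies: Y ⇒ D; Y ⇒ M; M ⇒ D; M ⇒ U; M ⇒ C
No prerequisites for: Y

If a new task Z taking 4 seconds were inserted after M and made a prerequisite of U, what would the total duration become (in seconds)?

Originally the workflow takes 16 seconds.
With Z inserted, U now waits for max(M, Z).
New critical path: Y→M→Z→U = 4+3+4+9 = 20 ⇒ 20 seconds.

20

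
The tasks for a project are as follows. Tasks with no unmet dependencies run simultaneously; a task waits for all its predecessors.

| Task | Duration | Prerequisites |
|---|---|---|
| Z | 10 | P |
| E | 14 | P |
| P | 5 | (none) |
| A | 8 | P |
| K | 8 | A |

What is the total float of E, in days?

The longest chain is P→A→K = 5+8+8 = 21; overall finish 21 days.
Longest path through E: 19 days (earliest finish 19, latest finish 21).
So E can slip 21 − 19 = 2 days.

2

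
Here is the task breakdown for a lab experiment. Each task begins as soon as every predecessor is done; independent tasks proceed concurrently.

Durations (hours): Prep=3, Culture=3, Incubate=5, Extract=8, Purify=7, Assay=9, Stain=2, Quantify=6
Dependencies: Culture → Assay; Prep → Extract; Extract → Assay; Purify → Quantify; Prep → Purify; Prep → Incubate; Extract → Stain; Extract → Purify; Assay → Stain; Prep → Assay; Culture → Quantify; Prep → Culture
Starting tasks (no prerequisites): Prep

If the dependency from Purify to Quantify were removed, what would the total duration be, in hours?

With the dependency in place, Prep→Extract→Purify→Quantify = 3+8+7+6 = 24 sets the finish at 24 hours.
Without Purify→Quantify, Quantify's earliest start moves from 18 to 6.
New critical path: Prep→Extract→Assay→Stain = 3+8+9+2 = 22 ⇒ 22 hours.

22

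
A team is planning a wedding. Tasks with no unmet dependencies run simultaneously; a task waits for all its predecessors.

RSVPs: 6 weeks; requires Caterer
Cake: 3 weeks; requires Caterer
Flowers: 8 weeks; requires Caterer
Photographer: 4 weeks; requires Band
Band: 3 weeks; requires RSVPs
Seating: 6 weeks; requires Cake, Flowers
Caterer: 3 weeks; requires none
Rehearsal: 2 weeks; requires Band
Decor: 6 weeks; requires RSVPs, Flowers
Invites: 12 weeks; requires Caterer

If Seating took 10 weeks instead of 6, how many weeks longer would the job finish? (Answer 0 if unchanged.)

Critical path before the change: Caterer→Flowers→Seating = 3+8+6 = 17 giving 17 weeks.
Since Seating is critical, the +4 change carries straight to that chain (now 21 weeks).
That remains the longest chain; total 21 weeks.
Change in finish: 21 − 17 = +4 weeks.

4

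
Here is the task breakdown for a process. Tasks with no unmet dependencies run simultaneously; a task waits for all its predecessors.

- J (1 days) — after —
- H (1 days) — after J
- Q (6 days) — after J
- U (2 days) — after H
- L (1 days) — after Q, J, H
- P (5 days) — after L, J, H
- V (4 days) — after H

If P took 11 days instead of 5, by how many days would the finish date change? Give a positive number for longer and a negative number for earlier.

6

As given, the longest chain is J→Q→L→P = 1+6+1+5 = 13, so the finish is 13 days.
P is on the critical path; changing it to 11 makes that path 19 days.
That remains the longest chain; total 19 days.
Change in finish: 19 − 13 = +6 days.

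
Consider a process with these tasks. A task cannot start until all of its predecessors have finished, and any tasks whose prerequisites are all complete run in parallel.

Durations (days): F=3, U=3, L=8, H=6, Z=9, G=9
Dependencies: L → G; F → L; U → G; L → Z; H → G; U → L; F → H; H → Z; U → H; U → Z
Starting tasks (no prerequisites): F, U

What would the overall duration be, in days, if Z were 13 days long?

24

As given, the longest chain is F→L→Z = 3+8+9 = 20, so the finish is 20 days.
Since Z is critical, the +4 change carries straight to that chain (now 24 days).
The critical path is still F→L→Z; finish is now 24 days.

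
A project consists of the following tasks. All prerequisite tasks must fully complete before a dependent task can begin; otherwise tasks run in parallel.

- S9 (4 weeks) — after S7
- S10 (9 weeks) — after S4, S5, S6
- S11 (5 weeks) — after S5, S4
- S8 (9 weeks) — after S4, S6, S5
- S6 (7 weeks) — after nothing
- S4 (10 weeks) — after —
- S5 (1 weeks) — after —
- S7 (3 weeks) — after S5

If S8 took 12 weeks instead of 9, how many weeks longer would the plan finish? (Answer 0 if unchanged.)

Critical path before the change: S4→S8 = 10+9 = 19 giving 19 weeks.
S8 lies on that path, so at 12 weeks the path becomes 22 weeks.
The critical path is still S4→S8; finish is now 22 weeks.
Change in finish: 22 − 19 = +3 weeks.

3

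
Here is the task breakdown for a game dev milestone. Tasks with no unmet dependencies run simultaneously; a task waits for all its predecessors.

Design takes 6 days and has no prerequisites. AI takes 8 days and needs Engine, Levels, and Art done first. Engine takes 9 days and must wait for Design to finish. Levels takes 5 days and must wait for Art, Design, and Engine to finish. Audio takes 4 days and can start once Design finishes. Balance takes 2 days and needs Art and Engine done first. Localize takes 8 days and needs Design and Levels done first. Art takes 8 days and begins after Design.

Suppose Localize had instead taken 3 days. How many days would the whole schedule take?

28

Critical path before the change: Design→Engine→Levels→Localize = 6+9+5+8 = 28 giving 28 days.
Localize lies on that path, so at 3 days the path becomes 23 days.
Now Design→Engine→Levels→AI = 6+9+5+8 = 28 is longest, so the finish becomes 28 days.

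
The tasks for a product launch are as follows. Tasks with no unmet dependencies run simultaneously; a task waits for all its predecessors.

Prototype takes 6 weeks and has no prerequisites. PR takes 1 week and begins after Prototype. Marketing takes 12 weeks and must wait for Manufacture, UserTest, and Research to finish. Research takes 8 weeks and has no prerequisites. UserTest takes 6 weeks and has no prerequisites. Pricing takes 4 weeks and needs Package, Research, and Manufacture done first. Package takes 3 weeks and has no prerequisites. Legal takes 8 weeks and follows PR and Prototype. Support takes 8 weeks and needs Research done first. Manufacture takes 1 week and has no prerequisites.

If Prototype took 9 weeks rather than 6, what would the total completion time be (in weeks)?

20

Critical path before the change: Research→Marketing = 8+12 = 20 giving 20 weeks.
Prototype has 5 weeks of float (longest path through it is 15).
That remains the longest chain; total 20 weeks.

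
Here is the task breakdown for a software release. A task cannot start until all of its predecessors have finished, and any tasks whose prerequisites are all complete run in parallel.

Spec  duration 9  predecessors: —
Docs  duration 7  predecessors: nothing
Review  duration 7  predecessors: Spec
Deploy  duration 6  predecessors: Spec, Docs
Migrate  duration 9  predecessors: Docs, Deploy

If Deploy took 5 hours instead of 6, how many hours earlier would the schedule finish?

As given, the longest chain is Spec→Deploy→Migrate = 9+6+9 = 24, so the finish is 24 hours.
Deploy lies on that path, so at 5 hours the path becomes 23 hours.
No other chain overtakes it, so the finish is 23 hours.
Change in finish: 23 − 24 = -1 hours.

1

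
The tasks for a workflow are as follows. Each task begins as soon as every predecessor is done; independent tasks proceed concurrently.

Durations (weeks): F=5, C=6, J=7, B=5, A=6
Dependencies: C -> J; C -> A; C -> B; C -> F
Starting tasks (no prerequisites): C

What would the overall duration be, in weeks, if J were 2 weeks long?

As given, the longest chain is C→J = 6+7 = 13, so the finish is 13 weeks.
J is on the critical path; changing it to 2 makes that path 8 weeks.
The binding chain switches to C→A = 6+6 = 12; finish 12 weeks.

12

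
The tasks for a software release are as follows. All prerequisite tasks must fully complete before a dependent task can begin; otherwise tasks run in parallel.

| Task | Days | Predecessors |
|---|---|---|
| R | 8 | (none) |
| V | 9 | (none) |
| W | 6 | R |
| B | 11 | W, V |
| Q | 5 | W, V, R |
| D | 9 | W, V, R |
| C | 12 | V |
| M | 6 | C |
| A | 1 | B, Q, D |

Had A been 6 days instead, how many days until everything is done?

Actual critical path: V→C→M = 9+12+6 = 27 ⇒ 27 days.
The longest path through A is only 26 days, so A has float 1.
The binding chain switches to R→W→B→A = 8+6+11+6 = 31; finish 31 days.

31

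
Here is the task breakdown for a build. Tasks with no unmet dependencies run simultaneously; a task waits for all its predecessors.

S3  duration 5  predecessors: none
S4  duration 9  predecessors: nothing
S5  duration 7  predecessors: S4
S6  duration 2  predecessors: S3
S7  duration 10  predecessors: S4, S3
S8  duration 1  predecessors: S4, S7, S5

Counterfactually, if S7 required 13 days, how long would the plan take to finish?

23

As given, the longest chain is S4→S7→S8 = 9+10+1 = 20, so the finish is 20 days.
S7 lies on that path, so at 13 days the path becomes 23 days.
That remains the longest chain; total 23 days.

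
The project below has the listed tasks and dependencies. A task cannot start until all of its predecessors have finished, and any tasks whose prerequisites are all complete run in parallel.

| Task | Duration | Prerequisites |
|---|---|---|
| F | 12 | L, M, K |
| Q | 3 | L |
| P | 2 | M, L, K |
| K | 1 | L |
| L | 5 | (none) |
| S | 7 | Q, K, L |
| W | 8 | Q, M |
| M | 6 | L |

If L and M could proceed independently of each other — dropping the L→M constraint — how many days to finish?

18

Original critical path: L→M→F = 5+6+12 = 23 ⇒ 23 days.
Without L→M, M's earliest start moves from 5 to 0.
After: L→K→F = 5+1+12 = 18 → 18 days.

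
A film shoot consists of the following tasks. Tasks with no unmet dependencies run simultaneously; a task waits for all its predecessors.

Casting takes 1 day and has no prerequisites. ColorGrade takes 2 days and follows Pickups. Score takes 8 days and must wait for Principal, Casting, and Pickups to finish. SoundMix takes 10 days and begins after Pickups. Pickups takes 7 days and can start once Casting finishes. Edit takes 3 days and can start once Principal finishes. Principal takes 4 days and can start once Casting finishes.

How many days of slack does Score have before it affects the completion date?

Critical path: Casting→Pickups→SoundMix = 1+7+10 = 18, so the finish is 18 days.
Score finishes as early as 16 and must finish by 18.
So Score can slip 18 − 16 = 2 days.

2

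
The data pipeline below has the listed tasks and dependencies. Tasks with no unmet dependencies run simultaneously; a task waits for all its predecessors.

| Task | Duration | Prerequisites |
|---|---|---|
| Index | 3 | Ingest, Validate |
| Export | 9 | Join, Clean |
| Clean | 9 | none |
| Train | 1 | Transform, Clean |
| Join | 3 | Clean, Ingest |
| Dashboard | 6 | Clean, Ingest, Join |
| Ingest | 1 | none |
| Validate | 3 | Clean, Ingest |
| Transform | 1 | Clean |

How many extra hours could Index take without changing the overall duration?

6

Clean→Join→Export = 9+3+9 = 21 sets the makespan at 21 hours.
The longest chain containing Index totals 15 hours.
Float = 21 − 15 = 6.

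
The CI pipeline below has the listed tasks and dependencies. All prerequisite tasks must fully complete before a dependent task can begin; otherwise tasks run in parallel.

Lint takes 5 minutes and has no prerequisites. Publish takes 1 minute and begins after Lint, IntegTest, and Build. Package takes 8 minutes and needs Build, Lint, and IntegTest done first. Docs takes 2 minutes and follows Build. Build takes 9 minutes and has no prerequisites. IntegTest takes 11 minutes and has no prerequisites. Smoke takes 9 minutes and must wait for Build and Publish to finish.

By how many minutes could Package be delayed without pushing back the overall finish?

2

The longest chain is IntegTest→Publish→Smoke = 11+1+9 = 21; overall finish 21 minutes.
Longest path through Package: 19 minutes (earliest finish 19, latest finish 21).
Slack of Package = 13 − 11 = 2 minutes.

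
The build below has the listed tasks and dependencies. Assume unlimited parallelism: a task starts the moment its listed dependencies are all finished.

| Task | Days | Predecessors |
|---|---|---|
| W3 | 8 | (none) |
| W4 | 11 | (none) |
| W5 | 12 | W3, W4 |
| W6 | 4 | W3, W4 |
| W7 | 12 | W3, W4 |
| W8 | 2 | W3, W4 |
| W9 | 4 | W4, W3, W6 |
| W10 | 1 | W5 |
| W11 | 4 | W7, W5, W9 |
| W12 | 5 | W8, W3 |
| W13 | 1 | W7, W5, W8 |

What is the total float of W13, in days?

Critical path: W4→W5→W11 = 11+12+4 = 27, so the finish is 27 days.
Longest path through W13: 24 days (earliest finish 24, latest finish 27).
Slack of W13 = 26 − 23 = 3 days.

3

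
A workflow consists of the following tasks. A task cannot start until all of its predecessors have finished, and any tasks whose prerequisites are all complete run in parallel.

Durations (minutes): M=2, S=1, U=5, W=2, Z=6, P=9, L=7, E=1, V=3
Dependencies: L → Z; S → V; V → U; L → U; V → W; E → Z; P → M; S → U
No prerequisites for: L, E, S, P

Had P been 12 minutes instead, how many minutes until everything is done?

Critical path before the change: L→Z = 7+6 = 13 giving 13 minutes.
P is off the critical path — its longest chain is 11 minutes, giving 2 of slack.
Now P→M = 12+2 = 14 is longest, so the finish becomes 14 minutes.

14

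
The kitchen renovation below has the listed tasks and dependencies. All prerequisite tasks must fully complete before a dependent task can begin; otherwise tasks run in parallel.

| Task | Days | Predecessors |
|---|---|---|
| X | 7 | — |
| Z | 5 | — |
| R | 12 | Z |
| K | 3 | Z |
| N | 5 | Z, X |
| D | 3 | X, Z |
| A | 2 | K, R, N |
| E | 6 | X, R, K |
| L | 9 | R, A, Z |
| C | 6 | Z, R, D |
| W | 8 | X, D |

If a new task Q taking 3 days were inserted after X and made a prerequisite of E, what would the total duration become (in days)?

Originally the plan takes 28 days.
With Q inserted, E now waits for max(X, R, K, Q).
New critical path: Z→R→A→L = 5+12+2+9 = 28 ⇒ 28 days.

28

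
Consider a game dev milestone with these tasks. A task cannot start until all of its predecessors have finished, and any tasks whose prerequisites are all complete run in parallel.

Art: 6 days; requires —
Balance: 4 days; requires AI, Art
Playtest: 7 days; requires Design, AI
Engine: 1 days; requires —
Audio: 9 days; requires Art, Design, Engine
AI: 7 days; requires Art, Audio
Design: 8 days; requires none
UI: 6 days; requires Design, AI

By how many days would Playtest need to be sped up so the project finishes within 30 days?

1

Current finish: 31 days; target: 30.
Playtest is on every critical path, so each day cut from Playtest cuts the finish by one (this holds down to a finish of 30).
Need 31 − 30 = 1 day off Playtest → Playtest becomes 6 days, finish becomes 30.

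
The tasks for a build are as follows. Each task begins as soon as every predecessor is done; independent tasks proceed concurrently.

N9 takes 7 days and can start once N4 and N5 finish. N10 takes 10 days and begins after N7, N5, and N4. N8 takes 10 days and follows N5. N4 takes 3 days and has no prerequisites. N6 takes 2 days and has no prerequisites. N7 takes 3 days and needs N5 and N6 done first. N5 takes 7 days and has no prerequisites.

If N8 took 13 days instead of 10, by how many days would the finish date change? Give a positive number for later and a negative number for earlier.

Actual critical path: N5→N7→N10 = 7+3+10 = 20 ⇒ 20 days.
N8 is off the critical path — its longest chain is 17 days, giving 3 of slack.
That remains the longest chain; total 20 days.
Change in finish: 20 − 20 = +0 days.

0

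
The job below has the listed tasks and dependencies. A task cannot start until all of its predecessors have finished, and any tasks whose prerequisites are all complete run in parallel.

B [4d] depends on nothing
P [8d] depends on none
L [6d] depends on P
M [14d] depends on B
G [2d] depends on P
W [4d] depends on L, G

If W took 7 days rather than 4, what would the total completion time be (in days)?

Baseline: P→L→W = 8+6+4 = 18 → 18 days.
W is on the critical path; changing it to 7 makes that path 21 days.
No other chain overtakes it, so the finish is 21 days.

21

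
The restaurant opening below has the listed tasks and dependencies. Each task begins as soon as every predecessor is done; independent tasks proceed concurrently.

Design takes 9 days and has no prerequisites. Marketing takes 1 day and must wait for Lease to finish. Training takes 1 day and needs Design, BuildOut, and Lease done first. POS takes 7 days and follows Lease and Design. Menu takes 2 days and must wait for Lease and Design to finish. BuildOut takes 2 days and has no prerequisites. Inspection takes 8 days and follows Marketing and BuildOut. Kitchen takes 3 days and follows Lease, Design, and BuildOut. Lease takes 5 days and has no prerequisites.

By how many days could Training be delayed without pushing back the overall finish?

6

Critical path: Design→POS = 9+7 = 16, so the finish is 16 days.
Longest path through Training: 10 days (earliest finish 10, latest finish 16).
So Training can slip 16 − 10 = 6 days.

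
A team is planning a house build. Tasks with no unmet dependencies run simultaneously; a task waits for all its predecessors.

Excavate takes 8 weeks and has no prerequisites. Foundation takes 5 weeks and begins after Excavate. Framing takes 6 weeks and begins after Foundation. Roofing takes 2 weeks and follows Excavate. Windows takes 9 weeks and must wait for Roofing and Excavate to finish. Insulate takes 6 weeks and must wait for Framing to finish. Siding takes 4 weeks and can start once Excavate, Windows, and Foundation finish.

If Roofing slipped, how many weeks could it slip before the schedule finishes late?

2

Critical path: Excavate→Foundation→Framing→Insulate = 8+5+6+6 = 25, so the finish is 25 weeks.
The longest chain containing Roofing totals 23 weeks.
Slack of Roofing = 10 − 8 = 2 weeks.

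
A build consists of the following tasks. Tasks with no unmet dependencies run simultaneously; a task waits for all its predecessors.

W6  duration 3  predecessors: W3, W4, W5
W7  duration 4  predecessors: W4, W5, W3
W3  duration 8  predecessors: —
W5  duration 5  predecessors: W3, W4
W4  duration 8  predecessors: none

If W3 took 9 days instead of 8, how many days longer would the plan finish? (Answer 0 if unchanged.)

1

As given, the longest chain is W3→W5→W7 = 8+5+4 = 17, so the finish is 17 days.
W3 lies on that path, so at 9 days the path becomes 18 days.
The critical path is still W3→W5→W7; finish is now 18 days.
Change in finish: 18 − 17 = +1 days.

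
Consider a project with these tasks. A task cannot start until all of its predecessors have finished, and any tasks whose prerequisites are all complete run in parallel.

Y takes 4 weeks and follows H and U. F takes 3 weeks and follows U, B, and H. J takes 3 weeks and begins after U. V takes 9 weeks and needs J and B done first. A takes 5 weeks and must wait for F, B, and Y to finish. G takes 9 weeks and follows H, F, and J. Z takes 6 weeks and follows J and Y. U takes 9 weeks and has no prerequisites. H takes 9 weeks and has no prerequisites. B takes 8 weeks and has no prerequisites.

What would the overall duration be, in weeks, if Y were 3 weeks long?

21

The binding path is H→F→G = 9+3+9 = 21; finish at 21 weeks.
Y is off the critical path — its longest chain is 19 weeks, giving 2 of slack.
No other chain overtakes it, so the finish is 21 weeks.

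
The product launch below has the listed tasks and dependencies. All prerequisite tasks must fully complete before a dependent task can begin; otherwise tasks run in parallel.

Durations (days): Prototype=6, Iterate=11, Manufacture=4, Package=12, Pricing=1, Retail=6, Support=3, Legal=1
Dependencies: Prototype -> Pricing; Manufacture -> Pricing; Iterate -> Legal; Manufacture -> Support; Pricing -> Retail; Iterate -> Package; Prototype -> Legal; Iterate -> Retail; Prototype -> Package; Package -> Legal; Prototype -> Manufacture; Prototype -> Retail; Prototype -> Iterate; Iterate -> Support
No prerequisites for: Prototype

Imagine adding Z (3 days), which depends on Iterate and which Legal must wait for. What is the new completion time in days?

30

Originally the job takes 30 days.
With Z inserted, Legal now waits for max(Prototype, Iterate, Package, Z).
New critical path: Prototype→Iterate→Package→Legal = 6+11+12+1 = 30 ⇒ 30 days.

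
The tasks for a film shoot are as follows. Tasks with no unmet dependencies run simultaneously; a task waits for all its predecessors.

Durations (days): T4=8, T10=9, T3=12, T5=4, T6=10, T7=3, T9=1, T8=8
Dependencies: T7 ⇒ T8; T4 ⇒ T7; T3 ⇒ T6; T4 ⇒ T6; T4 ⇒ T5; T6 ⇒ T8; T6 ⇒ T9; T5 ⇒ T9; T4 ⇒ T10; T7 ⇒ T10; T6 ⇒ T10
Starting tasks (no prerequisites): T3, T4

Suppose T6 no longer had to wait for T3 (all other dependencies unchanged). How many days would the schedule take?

27

Original critical path: T3→T6→T10 = 12+10+9 = 31 ⇒ 31 days.
Without T3→T6, T6's earliest start moves from 12 to 8.
The longest chain is now T4→T6→T10 = 8+10+9 = 27, so the schedule takes 27 days.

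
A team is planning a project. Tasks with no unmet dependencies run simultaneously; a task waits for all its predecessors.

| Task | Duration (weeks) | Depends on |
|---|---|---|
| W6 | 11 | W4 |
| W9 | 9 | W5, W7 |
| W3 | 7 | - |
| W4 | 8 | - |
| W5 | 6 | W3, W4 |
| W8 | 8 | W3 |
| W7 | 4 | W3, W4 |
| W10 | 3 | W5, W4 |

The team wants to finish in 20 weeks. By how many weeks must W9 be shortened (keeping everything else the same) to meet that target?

3

Current finish: 23 weeks; target: 20.
W9 is on every critical path, so each week cut from W9 cuts the finish by one (this holds down to a finish of 19).
Need 23 − 20 = 3 weeks off W9 → W9 becomes 6 weeks, finish becomes 20.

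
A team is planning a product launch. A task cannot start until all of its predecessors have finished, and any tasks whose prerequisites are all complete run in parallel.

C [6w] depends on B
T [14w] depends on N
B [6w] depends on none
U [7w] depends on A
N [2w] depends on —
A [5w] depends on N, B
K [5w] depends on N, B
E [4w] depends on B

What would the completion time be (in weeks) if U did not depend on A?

With the dependency in place, B→A→U = 6+5+7 = 18 sets the finish at 18 weeks.
Without A→U, U's earliest start moves from 11 to 0.
New critical path: N→T = 2+14 = 16 ⇒ 16 weeks.

16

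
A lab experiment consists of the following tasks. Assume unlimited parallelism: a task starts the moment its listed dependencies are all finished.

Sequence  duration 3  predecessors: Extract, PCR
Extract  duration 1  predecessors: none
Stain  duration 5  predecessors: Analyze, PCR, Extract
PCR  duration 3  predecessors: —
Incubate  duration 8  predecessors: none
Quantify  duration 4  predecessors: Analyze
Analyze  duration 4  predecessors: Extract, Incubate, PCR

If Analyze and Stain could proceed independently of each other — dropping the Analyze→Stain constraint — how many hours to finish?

16

Before: longest chain Incubate→Analyze→Stain = 8+4+5 = 17, finish 17.
Without Analyze→Stain, Stain's earliest start moves from 12 to 3.
New critical path: Incubate→Analyze→Quantify = 8+4+4 = 16 ⇒ 16 hours.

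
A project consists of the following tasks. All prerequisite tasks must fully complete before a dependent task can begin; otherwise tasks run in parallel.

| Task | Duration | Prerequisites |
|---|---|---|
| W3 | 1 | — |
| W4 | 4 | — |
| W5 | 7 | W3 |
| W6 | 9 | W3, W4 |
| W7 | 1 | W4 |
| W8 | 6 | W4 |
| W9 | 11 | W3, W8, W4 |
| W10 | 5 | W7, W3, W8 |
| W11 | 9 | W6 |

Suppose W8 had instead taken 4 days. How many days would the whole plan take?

22

As given, the longest chain is W4→W6→W11 = 4+9+9 = 22, so the finish is 22 days.
W8 has 1 day of float (longest path through it is 21).
No other chain overtakes it, so the finish is 22 days.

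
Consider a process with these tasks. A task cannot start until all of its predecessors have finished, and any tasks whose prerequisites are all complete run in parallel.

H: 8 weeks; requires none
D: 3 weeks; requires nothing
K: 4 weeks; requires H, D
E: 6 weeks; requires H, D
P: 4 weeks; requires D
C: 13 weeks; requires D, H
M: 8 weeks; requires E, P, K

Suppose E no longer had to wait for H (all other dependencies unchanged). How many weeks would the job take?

21

With the dependency in place, H→E→M = 8+6+8 = 22 sets the finish at 22 weeks.
Without H→E, E's earliest start moves from 8 to 3.
The longest chain is now H→C = 8+13 = 21, so the job takes 21 weeks.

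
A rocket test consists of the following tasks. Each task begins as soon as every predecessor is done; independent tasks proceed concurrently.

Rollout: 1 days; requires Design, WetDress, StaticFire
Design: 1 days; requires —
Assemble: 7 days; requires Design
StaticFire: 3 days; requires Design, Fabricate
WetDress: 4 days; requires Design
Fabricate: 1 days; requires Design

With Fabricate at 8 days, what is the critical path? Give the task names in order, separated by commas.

Design, Fabricate, StaticFire, Rollout

Baseline: Design→Assemble = 1+7 = 8 → 8 days.
Fabricate is off the critical path — its longest chain is 6 days, giving 2 of slack.
New critical path: Design→Fabricate→StaticFire→Rollout = 1+8+3+1 = 13 ⇒ 13 days.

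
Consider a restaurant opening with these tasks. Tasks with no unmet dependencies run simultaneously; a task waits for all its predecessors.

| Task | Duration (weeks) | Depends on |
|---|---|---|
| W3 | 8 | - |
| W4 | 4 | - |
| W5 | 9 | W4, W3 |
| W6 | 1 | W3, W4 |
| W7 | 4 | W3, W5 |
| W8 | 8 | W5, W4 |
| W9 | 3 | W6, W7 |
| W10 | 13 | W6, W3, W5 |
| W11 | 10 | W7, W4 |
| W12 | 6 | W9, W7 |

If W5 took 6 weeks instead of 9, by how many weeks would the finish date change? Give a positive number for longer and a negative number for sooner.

Actual critical path: W3→W5→W7→W11 = 8+9+4+10 = 31 ⇒ 31 weeks.
W5 lies on that path, so at 6 weeks the path becomes 28 weeks.
That remains the longest chain; total 28 weeks.
Change in finish: 28 − 31 = -3 weeks.

-3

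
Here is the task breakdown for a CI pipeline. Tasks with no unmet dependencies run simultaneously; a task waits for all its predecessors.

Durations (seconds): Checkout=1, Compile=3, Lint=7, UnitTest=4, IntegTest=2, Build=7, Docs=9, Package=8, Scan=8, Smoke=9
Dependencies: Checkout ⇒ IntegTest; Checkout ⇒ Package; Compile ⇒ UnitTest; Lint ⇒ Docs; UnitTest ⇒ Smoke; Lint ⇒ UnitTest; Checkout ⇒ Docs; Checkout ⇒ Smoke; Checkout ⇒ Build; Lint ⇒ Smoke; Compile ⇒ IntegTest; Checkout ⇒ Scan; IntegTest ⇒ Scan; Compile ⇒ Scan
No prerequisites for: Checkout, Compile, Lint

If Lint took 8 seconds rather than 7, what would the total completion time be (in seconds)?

Actual critical path: Lint→UnitTest→Smoke = 7+4+9 = 20 ⇒ 20 seconds.
Lint is on the critical path; changing it to 8 makes that path 21 seconds.
That remains the longest chain; total 21 seconds.

21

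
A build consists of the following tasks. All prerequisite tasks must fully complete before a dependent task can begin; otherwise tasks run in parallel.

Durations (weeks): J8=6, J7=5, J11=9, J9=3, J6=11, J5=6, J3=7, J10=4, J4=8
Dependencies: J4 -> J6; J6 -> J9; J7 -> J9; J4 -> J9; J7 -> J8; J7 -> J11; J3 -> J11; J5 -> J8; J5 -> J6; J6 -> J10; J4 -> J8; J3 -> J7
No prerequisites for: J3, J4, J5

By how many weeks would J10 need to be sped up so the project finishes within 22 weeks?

Current finish: 23 weeks; target: 22.
J10 is on every critical path, so each week cut from J10 cuts the finish by one (this holds down to a finish of 22).
Need 23 − 22 = 1 week off J10 → J10 becomes 3 weeks, finish becomes 22.

1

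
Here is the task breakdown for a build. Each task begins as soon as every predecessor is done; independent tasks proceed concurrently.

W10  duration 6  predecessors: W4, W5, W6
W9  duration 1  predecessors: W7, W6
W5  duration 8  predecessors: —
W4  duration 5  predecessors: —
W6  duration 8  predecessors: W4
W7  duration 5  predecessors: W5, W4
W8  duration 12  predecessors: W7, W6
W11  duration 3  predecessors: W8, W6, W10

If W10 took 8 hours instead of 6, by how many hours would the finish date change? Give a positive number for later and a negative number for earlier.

0

As given, the longest chain is W4→W6→W8→W11 = 5+8+12+3 = 28, so the finish is 28 hours.
W10 is off the critical path — its longest chain is 22 hours, giving 6 of slack.
The critical path is still W4→W6→W8→W11; finish is now 28 hours.
Change in finish: 28 − 28 = +0 hours.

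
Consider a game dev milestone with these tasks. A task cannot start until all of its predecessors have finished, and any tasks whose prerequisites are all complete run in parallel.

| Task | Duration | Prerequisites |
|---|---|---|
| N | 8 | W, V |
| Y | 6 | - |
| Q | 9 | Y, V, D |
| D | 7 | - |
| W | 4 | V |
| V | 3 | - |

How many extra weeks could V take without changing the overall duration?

D→Q = 7+9 = 16 sets the makespan at 16 weeks.
The longest chain containing V totals 15 weeks.
Float = 16 − 15 = 1.

1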